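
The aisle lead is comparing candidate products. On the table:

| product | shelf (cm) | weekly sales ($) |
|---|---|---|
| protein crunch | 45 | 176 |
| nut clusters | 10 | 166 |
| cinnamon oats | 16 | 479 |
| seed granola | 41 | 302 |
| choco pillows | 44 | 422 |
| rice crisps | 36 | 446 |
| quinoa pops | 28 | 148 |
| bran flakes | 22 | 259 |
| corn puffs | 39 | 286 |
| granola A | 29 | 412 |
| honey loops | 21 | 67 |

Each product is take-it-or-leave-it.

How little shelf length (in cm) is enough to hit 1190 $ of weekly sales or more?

77

Look for the lowest-shelf combination reaching 1190.
nut clusters + cinnamon oats + bran flakes + granola A: 1316 weekly sales at 77 cm.
Below 77 cm the best achievable stays under 1190.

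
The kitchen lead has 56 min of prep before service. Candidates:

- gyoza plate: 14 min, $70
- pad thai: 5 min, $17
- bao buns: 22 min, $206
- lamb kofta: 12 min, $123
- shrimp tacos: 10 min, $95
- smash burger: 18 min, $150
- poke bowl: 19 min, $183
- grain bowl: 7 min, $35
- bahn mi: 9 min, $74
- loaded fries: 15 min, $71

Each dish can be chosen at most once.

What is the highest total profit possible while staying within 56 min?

512

A density-first pass picks pad thai + lamb kofta + shrimp tacos + poke bowl + bahn mi — 492 at 55 min.
Replace pad thai and shrimp tacos and bahn mi with bao buns: the trade gains 20 net, giving 512 at 53 min.
The closest alternative, shrimp tacos + smash burger + poke bowl + bahn mi, reaches only 502.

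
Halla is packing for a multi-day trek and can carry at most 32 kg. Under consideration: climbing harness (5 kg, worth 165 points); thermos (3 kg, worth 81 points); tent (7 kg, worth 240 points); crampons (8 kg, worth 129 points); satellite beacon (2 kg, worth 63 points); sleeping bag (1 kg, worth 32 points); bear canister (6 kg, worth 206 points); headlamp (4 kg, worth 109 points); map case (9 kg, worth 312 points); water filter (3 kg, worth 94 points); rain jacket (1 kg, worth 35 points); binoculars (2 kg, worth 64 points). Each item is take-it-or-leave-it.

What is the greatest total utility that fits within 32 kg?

1085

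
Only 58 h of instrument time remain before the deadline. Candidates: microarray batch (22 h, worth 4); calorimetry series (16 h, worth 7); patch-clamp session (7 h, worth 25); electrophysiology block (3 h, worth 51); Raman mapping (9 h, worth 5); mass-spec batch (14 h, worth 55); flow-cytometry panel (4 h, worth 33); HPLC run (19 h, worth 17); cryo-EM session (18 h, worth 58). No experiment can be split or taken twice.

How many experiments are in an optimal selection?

Best achievable expected citations is 227.
For example patch-clamp session + electrophysiology block + Raman mapping + mass-spec batch + flow-cytometry panel + cryo-EM session achieves it, using 55 h.
Every optimal selection uses 6 experiments.

6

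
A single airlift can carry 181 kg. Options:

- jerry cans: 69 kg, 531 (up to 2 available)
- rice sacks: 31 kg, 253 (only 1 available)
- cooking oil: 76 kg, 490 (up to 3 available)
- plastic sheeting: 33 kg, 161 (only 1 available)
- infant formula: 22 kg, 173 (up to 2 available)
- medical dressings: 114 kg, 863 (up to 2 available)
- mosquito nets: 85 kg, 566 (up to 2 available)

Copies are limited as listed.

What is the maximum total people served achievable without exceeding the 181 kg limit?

1315

By people served per kg: rice sacks 8.16, infant formula 7.86, jerry cans 7.70 lead.
Greedy by ratio would take jerry cans + rice sacks + plastic sheeting + 2×infant formula: 177 kg used, total 1291.
The 77 kg tied up in plastic sheeting and 2×infant formula is better spent on jerry cans — total rises to 1315 (169 kg).
That's the maximum — no swap from here does better than 1315.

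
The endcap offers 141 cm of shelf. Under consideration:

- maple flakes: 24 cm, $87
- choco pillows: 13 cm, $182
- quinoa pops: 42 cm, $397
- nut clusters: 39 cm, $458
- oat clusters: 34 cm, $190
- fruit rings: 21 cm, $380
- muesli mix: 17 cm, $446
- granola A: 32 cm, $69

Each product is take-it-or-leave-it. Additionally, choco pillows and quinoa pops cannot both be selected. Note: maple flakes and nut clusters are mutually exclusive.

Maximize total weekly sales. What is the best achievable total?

1681

Density check — muesli mix 26.24, fruit rings 18.10, choco pillows 14.00, nut clusters 11.74 are the best per cm.
Best packing: quinoa pops + nut clusters + fruit rings + muesli mix — 119 cm, 1681 total.
No other feasible combination exceeds 1681.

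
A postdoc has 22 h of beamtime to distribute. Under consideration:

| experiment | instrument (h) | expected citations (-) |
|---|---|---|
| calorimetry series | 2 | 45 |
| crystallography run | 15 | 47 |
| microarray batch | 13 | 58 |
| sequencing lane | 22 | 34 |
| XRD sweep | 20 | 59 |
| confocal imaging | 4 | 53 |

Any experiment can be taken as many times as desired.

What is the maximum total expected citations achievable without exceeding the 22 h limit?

495

Best packing: 11×calorimetry series — 22 h, 495 total.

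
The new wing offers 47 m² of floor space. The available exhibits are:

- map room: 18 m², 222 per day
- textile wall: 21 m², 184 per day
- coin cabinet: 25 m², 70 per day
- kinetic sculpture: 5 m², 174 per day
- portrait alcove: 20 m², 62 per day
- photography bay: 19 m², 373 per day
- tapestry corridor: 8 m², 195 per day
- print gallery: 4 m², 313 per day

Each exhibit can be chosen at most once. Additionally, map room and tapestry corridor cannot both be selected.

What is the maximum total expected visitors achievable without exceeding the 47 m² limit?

1082

Filling by ratio: kinetic sculpture + photography bay + tapestry corridor + print gallery for 1055, with 11 m² left unused.
Dropping tapestry corridor frees 8 m²; slotting in map room (18 m²) lifts the total to 1082 at 46 m².
Nothing else feasible within 47 m² beats 1082.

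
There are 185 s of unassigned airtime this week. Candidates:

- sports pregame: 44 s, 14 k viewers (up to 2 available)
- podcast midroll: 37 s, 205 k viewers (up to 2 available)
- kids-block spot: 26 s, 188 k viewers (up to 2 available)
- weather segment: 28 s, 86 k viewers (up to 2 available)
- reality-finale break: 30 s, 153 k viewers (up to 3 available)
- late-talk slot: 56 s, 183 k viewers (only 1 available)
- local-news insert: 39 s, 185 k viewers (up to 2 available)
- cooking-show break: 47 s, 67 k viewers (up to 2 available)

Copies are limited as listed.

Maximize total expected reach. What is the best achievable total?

Ranking by ratio (expected reach/s): kids-block spot 7.23, podcast midroll 5.54, reality-finale break 5.10.
Greedy by ratio would take 2×podcast midroll + 2×kids-block spot + weather segment + reality-finale break: 184 s used, total 1025.
The 65 s tied up in podcast midroll and weather segment is better spent on 2×reality-finale break — total rises to 1040 (179 s).
Nothing else within 185 s beats 1040.

1040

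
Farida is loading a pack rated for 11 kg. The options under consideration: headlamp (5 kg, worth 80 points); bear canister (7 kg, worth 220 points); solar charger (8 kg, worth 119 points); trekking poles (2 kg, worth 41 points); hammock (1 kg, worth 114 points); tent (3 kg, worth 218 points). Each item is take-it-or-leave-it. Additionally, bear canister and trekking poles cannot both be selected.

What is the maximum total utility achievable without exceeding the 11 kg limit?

Density check — hammock 114.00, tent 72.67, bear canister 31.43 are the best per kg.
Bear canister + hammock + tent uses 11 of the 11 kg and totals 552.

552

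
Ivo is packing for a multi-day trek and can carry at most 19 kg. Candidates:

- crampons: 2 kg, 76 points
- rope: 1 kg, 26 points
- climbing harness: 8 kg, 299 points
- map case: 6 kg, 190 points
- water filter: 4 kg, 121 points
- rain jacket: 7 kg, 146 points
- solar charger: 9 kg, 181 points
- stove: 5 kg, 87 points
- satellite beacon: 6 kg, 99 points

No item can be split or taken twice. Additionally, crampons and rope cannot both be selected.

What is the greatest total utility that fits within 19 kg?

Best packing: rope + climbing harness + map case + water filter — 19 kg, 636 total.

636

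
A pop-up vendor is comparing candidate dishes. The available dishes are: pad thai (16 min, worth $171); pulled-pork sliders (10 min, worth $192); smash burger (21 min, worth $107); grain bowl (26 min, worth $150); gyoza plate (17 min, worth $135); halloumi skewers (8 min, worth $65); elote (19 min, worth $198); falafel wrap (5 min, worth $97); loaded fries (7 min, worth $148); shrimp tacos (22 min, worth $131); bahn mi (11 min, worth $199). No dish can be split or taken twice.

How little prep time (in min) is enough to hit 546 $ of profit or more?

Look for the lowest-prep combination reaching 546.
Taking pulled-pork sliders + falafel wrap + loaded fries + bahn mi gives 636 (≥ 546) for 33 min.
No combination under 33 min hits 546.

33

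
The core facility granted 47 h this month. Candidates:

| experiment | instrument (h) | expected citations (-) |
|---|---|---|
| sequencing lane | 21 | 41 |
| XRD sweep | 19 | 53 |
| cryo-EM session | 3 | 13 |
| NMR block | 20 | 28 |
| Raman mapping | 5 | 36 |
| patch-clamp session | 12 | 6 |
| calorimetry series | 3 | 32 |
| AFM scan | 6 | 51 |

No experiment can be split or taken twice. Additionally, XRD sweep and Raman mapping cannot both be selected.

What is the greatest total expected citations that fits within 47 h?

By expected citations per h: calorimetry series 10.67, AFM scan 8.50, Raman mapping 7.20 lead.
Taking sequencing lane + cryo-EM session + Raman mapping + calorimetry series + AFM scan: 38 h used, 173 in expected citations.
An exhaustive check of the 256 subsets confirms 173.

173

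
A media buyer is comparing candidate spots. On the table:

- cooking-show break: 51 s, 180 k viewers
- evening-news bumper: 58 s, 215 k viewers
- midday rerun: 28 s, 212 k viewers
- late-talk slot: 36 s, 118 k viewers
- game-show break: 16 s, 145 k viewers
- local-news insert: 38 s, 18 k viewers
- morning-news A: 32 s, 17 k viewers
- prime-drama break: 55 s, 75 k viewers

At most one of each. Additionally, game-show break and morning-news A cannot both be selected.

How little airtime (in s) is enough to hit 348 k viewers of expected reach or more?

Need the lightest bundle worth ≥ 348.
Taking midday rerun + game-show break gives 357 (≥ 348) for 44 s.
Below 44 s the best achievable stays under 348.

44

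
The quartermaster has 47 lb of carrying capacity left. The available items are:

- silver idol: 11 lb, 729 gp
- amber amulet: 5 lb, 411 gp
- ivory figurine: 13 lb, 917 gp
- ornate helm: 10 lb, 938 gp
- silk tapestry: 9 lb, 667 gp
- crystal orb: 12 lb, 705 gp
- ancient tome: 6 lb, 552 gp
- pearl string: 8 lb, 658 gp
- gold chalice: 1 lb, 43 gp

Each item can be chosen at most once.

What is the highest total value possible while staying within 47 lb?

Greedy by ratio would take amber amulet + ornate helm + silk tapestry + ancient tome + pearl string + gold chalice: 39 lb used, total 3269.
Replace amber amulet with ivory figurine: the trade gains 506 net, giving 3775 at 47 lb.
Next best is ivory figurine + ornate helm + silk tapestry + ancient tome + pearl string at 3732 (46 lb) — short by 43.

3775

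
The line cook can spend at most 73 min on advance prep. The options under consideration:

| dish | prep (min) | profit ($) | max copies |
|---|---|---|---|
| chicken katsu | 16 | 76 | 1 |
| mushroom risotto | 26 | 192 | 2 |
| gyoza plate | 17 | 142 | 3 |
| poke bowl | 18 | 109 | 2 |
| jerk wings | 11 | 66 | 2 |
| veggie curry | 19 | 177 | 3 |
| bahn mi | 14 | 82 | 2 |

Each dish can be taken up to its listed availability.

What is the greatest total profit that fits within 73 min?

Density check — veggie curry 9.32, gyoza plate 8.35, mushroom risotto 7.38, poke bowl 6.06 are the best per min.
Greedy by ratio would take jerk wings + 3×veggie curry: 68 min used, total 597.
Replace jerk wings and veggie curry with 2×gyoza plate: the trade gains 41 net, giving 638 at 72 min.

638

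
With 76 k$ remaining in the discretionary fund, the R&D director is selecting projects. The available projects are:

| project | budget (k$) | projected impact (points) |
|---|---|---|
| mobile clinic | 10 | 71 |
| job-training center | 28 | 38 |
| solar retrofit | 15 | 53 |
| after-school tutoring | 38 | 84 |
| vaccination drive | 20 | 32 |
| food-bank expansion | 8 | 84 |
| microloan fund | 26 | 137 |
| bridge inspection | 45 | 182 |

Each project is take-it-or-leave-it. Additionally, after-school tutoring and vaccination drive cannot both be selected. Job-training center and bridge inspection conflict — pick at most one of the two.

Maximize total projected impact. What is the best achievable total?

345

Density check — food-bank expansion 10.50, mobile clinic 7.10, microloan fund 5.27 are the best per k$.
Mobile clinic + solar retrofit + food-bank expansion + microloan fund uses 59 of the 76 k$ and totals 345.
Nothing else feasible within 76 k$ beats 345.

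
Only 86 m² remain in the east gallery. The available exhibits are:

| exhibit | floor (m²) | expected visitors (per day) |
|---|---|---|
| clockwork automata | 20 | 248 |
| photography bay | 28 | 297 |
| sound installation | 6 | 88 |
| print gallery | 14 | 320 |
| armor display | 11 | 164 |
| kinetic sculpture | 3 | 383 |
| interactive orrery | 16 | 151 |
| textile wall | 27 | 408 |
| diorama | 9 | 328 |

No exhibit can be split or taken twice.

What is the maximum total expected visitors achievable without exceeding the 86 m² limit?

1851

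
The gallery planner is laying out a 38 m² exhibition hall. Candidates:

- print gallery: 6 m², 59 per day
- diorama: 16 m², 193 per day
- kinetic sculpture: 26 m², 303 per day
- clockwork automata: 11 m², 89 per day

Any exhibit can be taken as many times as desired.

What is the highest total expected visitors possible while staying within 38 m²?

445

Ranking by ratio (expected visitors/m²): diorama 12.06, kinetic sculpture 11.65, print gallery 9.83.
The ratio ordering already packs tightly: print gallery + 2×diorama, 38 m², 445.
Every other selection either busts 38 m² or fails to beat 445.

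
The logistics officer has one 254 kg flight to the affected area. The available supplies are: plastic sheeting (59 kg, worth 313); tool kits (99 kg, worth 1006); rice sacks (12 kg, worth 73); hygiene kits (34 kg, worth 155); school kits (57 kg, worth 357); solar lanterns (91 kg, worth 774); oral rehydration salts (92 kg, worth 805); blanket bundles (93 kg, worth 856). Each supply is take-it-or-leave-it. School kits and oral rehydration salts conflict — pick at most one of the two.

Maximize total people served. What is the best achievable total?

2219

Ranking by ratio (people served/kg): tool kits 10.16, blanket bundles 9.20, oral rehydration salts 8.75.
Best packing: tool kits + school kits + blanket bundles — 249 kg, 2219 total.
Next best is plastic sheeting + tool kits + blanket bundles at 2175 (251 kg) — short by 44.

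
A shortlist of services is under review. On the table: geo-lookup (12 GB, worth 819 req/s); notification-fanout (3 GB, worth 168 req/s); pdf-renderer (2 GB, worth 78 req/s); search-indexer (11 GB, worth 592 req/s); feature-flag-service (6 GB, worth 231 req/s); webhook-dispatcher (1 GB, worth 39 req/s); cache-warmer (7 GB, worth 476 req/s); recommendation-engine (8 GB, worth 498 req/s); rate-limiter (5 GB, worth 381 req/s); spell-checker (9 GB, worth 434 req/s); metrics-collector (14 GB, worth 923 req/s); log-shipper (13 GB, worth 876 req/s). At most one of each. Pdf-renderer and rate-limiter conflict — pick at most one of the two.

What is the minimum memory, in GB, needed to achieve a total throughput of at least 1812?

Minimise GB subject to total throughput ≥ 1812.
geo-lookup + notification-fanout + cache-warmer + rate-limiter: 1844 throughput at 27 GB.
No combination under 27 GB hits 1812.

27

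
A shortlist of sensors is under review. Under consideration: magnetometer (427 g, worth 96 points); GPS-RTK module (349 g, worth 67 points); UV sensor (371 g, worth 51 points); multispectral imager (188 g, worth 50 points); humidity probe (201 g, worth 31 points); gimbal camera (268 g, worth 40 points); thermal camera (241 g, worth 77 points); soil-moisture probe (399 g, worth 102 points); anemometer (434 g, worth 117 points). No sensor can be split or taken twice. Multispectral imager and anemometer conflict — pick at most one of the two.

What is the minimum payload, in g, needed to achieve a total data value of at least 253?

1024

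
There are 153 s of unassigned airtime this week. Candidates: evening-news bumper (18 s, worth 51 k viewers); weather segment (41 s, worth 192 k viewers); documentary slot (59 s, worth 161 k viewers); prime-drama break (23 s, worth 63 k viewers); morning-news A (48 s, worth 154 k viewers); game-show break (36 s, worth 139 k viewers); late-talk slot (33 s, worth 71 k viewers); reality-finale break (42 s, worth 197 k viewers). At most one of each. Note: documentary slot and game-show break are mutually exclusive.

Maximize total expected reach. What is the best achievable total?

599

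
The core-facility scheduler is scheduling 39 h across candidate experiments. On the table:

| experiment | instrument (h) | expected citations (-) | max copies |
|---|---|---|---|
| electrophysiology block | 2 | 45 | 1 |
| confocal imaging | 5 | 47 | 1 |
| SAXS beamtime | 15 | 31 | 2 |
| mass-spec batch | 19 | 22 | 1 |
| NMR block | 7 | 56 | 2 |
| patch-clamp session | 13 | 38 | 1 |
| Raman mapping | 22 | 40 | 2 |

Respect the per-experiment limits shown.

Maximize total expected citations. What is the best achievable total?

The ratio ordering already packs tightly: electrophysiology block + confocal imaging + 2×NMR block + patch-clamp session, 34 h, 242.
Nothing else within 39 h beats 242.

242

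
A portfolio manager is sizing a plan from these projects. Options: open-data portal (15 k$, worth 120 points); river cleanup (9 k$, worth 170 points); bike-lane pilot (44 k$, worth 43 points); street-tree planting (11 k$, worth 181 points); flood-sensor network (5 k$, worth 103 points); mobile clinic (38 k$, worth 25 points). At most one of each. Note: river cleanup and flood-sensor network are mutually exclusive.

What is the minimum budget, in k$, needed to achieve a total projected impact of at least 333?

Minimise k$ subject to total projected impact ≥ 333.
river cleanup + street-tree planting reaches 351 using 20 k$.
Below 20 k$ the best achievable stays under 333.

20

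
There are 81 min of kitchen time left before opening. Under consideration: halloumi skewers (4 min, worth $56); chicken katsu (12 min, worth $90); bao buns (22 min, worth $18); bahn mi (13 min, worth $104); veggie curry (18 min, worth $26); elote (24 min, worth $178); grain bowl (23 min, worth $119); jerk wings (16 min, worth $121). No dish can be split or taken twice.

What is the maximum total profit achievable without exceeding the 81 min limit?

578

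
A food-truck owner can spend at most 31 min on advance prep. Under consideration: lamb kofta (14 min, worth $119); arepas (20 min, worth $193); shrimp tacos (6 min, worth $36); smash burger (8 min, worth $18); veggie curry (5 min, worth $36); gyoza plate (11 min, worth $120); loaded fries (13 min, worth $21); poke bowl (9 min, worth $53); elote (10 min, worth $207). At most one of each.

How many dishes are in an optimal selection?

The maximum profit within 31 min is 400.
For example arepas + elote achieves it, using 30 min.
All optima have 2 dishes.

2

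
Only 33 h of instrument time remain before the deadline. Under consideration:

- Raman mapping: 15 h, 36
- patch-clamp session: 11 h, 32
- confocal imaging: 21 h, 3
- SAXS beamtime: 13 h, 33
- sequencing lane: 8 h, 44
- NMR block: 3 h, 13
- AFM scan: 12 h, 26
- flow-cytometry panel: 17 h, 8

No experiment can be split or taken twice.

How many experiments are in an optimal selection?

The maximum expected citations within 33 h is 109.
For example patch-clamp session + SAXS beamtime + sequencing lane achieves it, using 32 h.
Any selection reaching 109 contains exactly 3 experiments.

3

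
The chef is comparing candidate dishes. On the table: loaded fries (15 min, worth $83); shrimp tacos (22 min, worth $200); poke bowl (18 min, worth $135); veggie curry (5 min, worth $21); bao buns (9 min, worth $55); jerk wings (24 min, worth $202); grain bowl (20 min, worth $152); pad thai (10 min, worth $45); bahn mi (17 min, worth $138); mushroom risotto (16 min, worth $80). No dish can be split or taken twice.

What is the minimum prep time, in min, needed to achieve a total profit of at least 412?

Need the lightest bundle worth ≥ 412.
Taking shrimp tacos + veggie curry + jerk wings gives 423 (≥ 412) for 51 min.
Below 51 min the best achievable stays under 412.

51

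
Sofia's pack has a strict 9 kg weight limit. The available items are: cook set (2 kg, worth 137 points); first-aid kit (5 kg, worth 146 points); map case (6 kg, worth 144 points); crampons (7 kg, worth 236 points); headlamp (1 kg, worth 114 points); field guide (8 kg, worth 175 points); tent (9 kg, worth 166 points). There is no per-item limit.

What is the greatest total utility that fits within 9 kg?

1026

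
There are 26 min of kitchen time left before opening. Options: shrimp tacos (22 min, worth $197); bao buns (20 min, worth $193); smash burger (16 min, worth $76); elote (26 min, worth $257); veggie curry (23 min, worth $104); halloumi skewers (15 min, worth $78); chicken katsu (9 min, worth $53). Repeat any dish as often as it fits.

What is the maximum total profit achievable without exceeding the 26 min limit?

Density check — elote 9.88, bao buns 9.65, shrimp tacos 8.95 are the best per min.
Best packing: elote — 26 min, 257 total.
No other feasible combination exceeds 257.

257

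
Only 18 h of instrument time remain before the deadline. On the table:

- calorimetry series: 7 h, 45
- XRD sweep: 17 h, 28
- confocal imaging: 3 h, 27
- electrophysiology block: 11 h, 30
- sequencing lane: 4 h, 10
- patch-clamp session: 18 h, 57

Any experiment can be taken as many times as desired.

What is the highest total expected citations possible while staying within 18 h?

Taking 6×confocal imaging: 18 h used, 162 in expected citations.

162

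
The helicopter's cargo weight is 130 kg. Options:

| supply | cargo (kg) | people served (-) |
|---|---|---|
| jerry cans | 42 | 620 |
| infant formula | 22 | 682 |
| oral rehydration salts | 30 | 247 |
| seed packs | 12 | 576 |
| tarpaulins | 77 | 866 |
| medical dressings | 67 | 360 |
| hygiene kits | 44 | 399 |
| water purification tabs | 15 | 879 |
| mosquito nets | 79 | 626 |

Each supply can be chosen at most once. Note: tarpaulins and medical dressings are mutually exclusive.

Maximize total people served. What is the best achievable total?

3004

Jerry cans + infant formula + oral rehydration salts + seed packs + water purification tabs uses 121 of the 130 kg and totals 3004.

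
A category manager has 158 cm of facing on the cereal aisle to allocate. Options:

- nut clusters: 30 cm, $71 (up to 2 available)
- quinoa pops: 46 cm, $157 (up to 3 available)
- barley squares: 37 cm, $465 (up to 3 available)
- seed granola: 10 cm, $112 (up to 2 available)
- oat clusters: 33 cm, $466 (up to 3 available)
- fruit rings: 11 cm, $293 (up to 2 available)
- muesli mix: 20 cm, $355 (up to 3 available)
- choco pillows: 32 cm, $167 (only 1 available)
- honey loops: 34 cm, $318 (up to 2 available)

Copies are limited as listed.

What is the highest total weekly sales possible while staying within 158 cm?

2695

Seed granola + 2×oat clusters + 2×fruit rings + 3×muesli mix uses 158 of the 158 cm and totals 2695.
That's the maximum — no swap from here does better than 2695.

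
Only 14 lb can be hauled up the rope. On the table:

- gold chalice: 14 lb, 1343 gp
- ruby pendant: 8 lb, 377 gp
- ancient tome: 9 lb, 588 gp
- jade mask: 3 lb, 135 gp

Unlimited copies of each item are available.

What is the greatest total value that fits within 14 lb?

1343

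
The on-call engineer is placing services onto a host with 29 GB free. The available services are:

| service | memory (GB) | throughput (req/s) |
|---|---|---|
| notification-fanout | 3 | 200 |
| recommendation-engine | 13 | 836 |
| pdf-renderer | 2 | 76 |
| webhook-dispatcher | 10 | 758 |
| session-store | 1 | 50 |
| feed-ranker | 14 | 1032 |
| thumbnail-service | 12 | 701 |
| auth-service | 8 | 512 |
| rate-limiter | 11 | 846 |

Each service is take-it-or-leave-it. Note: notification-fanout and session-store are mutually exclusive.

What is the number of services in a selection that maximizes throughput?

Optimal total is 2116.
One optimal bundle: webhook-dispatcher + auth-service + rate-limiter (29 GB).
All optima have 3 services.

3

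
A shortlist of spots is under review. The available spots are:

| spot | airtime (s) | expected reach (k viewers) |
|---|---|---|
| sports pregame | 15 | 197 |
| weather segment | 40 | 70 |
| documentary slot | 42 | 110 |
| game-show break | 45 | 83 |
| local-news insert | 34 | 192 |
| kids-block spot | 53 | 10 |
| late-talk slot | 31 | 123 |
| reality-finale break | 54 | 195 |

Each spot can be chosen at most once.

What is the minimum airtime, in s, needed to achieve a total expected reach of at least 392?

Minimise s subject to total expected reach ≥ 392.
sports pregame + reality-finale break reaches 392 using 69 s.
Below 69 s the best achievable stays under 392.

69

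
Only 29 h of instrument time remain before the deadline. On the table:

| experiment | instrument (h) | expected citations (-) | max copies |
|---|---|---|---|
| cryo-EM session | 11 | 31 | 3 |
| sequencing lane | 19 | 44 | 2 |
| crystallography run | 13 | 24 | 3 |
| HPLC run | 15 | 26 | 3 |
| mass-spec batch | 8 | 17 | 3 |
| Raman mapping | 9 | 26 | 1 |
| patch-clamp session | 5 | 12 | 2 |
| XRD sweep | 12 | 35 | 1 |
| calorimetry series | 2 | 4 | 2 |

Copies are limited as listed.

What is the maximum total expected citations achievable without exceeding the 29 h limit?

Taking the top-ratio experiments first gives Raman mapping + patch-clamp session + XRD sweep + calorimetry series for 77 (28 h).
The 21 h tied up in Raman mapping and XRD sweep is better spent on 2×cryo-EM session — total rises to 78 (29 h).
Nothing else within 29 h beats 78.

78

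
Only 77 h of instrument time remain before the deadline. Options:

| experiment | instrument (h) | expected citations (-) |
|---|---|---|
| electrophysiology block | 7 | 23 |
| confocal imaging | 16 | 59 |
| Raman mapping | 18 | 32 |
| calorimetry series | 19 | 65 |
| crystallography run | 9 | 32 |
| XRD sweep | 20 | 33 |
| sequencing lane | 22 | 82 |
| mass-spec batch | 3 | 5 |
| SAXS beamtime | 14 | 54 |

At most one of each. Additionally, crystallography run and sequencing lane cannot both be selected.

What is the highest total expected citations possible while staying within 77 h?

265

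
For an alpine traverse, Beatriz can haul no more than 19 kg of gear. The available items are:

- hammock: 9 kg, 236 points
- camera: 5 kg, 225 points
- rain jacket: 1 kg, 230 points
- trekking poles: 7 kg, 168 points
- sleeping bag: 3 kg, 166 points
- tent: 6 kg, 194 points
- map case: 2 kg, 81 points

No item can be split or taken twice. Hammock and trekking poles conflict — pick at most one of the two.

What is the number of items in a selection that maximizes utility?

5

The maximum utility within 19 kg is 896.
One optimal bundle: camera + rain jacket + sleeping bag + tent + map case (17 kg).
Every optimal selection uses 5 items.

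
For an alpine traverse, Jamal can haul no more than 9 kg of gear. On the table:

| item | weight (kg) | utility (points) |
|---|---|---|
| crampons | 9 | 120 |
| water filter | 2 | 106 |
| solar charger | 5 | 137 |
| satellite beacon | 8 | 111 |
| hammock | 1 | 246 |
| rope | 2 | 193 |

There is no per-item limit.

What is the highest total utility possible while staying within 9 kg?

Density check — hammock 246.00, rope 96.50, water filter 53.00, solar charger 27.40 are the best per kg.
Taking 9×hammock: 9 kg used, 2214 in utility.

2214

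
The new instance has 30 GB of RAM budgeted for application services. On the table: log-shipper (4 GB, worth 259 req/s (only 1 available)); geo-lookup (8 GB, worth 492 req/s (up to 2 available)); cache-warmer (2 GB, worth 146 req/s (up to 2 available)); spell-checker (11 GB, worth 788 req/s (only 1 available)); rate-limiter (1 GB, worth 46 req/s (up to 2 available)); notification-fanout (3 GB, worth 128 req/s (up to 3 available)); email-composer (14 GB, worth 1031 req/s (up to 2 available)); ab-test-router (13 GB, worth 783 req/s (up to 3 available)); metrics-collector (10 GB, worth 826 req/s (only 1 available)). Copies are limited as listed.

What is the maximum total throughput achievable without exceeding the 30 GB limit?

2262

Ranking by ratio (throughput/GB): metrics-collector 82.60, email-composer 73.64, cache-warmer 73.00.
A density-first pass picks 2×cache-warmer + 2×rate-limiter + email-composer + metrics-collector — 2241 at 30 GB.
Dropping cache-warmer and 2×rate-limiter frees 4 GB; slotting in log-shipper (4 GB) lifts the total to 2262 at 30 GB.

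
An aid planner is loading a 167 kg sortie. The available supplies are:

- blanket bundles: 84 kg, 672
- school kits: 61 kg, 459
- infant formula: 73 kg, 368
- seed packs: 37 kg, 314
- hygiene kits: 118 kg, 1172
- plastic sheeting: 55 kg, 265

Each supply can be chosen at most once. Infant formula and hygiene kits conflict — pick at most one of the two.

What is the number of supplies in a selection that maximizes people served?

2

Best achievable people served is 1486.
For example seed packs + hygiene kits achieves it, using 155 kg.
Any selection reaching 1486 contains exactly 2 supplies.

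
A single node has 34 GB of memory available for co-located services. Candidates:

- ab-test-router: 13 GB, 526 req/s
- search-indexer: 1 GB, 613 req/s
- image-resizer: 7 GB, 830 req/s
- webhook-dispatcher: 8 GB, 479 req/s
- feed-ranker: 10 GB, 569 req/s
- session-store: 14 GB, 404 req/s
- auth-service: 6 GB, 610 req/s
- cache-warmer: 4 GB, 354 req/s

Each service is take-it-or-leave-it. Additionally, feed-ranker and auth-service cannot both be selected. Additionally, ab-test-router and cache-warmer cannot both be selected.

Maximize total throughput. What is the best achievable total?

Taking search-indexer + image-resizer + webhook-dispatcher + auth-service + cache-warmer: 26 GB used, 2886 in throughput.
Runner-up search-indexer + image-resizer + webhook-dispatcher + feed-ranker + cache-warmer tops out at 2845.

2886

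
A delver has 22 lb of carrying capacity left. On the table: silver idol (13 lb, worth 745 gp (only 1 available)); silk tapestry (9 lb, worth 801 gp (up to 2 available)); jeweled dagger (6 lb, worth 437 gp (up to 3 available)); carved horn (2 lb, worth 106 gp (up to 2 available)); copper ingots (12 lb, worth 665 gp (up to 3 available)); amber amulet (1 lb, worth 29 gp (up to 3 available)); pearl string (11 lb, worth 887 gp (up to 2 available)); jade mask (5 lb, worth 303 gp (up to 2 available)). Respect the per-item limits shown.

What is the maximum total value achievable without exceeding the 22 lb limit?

2×silk tapestry + 2×carved horn uses 22 of the 22 lb and totals 1814.

1814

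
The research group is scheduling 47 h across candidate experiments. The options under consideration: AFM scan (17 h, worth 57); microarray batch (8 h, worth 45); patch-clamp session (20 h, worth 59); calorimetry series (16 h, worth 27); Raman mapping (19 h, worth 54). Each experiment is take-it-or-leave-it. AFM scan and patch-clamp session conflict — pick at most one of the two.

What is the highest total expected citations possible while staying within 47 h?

158

Density check — microarray batch 5.62, AFM scan 3.35, patch-clamp session 2.95, Raman mapping 2.84 are the best per h.
Microarray batch + patch-clamp session + Raman mapping uses 47 of the 47 h and totals 158.
Nothing else feasible within 47 h beats 158.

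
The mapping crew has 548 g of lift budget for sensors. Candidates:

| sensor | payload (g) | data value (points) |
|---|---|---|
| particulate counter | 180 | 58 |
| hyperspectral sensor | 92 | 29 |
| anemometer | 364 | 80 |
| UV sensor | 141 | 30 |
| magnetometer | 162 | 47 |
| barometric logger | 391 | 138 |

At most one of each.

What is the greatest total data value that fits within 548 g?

168

Taking the top-ratio sensors first gives hyperspectral sensor + barometric logger for 167 (483 g).
The 92 g tied up in hyperspectral sensor is better spent on UV sensor — total rises to 168 (532 g).
No other feasible combination exceeds 168.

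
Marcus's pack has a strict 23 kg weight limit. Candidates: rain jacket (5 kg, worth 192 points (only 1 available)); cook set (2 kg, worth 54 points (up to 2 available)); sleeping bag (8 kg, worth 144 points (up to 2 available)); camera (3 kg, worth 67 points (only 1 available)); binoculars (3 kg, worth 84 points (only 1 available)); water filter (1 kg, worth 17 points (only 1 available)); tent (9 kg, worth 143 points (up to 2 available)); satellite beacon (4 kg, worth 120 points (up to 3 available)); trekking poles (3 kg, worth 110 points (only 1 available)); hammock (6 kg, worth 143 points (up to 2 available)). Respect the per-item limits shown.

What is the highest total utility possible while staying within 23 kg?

746

Taking rain jacket + binoculars + 3×satellite beacon + trekking poles: 23 kg used, 746 in utility.
That's the maximum — no swap from here does better than 746.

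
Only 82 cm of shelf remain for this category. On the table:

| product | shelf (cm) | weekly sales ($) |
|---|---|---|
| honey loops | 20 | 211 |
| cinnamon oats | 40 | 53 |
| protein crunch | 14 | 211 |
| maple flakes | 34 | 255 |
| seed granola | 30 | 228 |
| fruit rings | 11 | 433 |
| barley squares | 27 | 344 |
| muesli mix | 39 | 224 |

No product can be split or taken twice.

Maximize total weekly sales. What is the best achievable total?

1216

Filling by ratio: honey loops + protein crunch + fruit rings + barley squares for 1199, with 10 cm left unused.
The 20 cm tied up in honey loops is better spent on seed granola — total rises to 1216 (82 cm).
That's the maximum — no swap from here does better than 1216.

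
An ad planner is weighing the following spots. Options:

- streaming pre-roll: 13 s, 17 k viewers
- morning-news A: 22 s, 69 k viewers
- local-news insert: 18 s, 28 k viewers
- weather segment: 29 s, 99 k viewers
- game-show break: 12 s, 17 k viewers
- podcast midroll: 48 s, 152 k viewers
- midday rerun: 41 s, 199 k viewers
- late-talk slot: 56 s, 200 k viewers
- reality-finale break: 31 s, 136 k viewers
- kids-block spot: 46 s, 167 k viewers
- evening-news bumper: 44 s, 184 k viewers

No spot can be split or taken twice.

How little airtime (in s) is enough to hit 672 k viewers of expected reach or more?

162

Need the lightest bundle worth ≥ 672.
Taking midday rerun + reality-finale break + kids-block spot + evening-news bumper gives 686 (≥ 672) for 162 s.
Below 162 s the best achievable stays under 672.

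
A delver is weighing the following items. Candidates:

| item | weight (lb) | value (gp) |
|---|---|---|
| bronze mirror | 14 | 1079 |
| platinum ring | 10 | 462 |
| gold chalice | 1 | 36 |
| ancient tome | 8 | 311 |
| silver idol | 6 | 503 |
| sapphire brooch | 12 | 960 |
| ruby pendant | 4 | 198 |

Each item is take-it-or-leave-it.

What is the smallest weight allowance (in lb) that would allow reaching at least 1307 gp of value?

Look for the lowest-weight combination reaching 1307.
silver idol + sapphire brooch: 1463 value at 18 lb.
Below 18 lb the best achievable stays under 1307.

18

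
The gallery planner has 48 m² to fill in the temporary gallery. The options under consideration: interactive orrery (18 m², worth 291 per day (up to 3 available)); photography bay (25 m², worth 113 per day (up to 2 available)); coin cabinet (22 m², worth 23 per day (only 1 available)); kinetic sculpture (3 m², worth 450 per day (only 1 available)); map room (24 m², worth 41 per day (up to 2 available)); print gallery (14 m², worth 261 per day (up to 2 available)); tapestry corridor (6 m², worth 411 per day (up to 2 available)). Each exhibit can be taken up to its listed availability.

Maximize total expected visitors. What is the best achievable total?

Filling by ratio: kinetic sculpture + 2×print gallery + 2×tapestry corridor for 1794, with 5 m² left unused.
Replace print gallery with interactive orrery: the trade gains 30 net, giving 1824 at 47 m².
Nothing else within 48 m² beats 1824.

1824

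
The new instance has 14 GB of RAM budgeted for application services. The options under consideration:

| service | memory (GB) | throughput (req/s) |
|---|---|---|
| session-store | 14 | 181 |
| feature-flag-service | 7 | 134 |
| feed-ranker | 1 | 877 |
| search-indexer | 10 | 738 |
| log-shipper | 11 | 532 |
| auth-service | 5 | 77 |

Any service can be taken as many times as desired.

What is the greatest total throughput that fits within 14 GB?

12278

Taking 14×feed-ranker: 14 GB used, 12278 in throughput.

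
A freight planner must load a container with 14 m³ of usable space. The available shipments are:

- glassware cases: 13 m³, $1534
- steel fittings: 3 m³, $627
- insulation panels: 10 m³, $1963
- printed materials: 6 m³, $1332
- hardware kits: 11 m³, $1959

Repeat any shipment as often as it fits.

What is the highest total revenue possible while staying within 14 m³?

By revenue per m³: printed materials 222.00, steel fittings 209.00, insulation panels 196.30, hardware kits 178.09 lead.
Taking 2×printed materials: 12 m³ used, 2664 in revenue.
The spare 2 m³ is too small for any remaining shipment, and no exchange beats 2664.

2664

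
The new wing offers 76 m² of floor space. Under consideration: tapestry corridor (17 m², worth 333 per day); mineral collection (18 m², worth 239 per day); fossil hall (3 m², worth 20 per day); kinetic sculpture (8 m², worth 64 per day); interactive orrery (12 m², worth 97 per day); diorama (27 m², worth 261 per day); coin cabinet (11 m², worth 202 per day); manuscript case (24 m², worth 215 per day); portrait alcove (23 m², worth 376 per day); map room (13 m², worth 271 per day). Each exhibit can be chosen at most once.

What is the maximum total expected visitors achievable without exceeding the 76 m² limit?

Best packing: tapestry corridor + interactive orrery + coin cabinet + portrait alcove + map room — 76 m², 1279 total.
Next best is tapestry corridor + fossil hall + kinetic sculpture + coin cabinet + portrait alcove + map room at 1266 (75 m²) — short by 13.

1279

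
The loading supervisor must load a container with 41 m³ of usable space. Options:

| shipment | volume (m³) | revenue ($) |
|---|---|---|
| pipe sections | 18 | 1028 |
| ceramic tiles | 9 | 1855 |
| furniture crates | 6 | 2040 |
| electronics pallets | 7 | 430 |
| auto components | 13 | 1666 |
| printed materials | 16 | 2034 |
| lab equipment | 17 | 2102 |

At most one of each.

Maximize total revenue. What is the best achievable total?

Ranking by ratio (revenue/m³): furniture crates 340.00, ceramic tiles 206.11, auto components 128.15.
The ratio heuristic lands on ceramic tiles + furniture crates + electronics pallets + auto components (5991) but leaves 6 m³ idle.
Replace auto components with lab equipment: the trade gains 436 net, giving 6427 at 39 m³.
Nothing else within 41 m³ beats 6427.

6427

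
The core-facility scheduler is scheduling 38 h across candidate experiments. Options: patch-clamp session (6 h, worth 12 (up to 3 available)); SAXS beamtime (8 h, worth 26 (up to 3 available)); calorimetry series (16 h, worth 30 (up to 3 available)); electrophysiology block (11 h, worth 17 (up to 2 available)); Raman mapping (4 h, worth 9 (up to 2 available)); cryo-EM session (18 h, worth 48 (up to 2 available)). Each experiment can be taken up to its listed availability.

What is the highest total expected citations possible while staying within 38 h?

109

Density check — SAXS beamtime 3.25, cryo-EM session 2.67, Raman mapping 2.25 are the best per h.
A density-first pass picks patch-clamp session + 3×SAXS beamtime + 2×Raman mapping — 108 at 38 h.
Replace patch-clamp session and SAXS beamtime and Raman mapping with cryo-EM session: the trade gains 1 net, giving 109 at 38 h.
That's the maximum — no swap from here does better than 109.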